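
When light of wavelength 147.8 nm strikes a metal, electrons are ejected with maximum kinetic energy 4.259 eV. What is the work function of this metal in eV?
4.13 eV

From Einstein's photoelectric equation: KE_max = hf - φ = hc/λ - φ

Rearranging for φ:
φ = hc/λ - KE_max

Calculate photon energy:
E_photon = hc/λ = 8.3886 eV

Therefore:
φ = 8.3886 - 4.259 = 4.13 eV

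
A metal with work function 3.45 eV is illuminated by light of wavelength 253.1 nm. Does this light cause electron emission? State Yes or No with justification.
Yes

For photoemission, the photon energy must exceed the work function.

Photon energy: E = hc/λ = 4.8986 eV
Work function: φ = 3.45 eV

Since E_photon (4.8986 eV) > φ (3.45 eV), photoemission WILL occur.
The threshold wavelength is λ₀ = hc/φ = 359.4 nm.
Since 253.1 nm < 359.4 nm, the light has sufficient energy.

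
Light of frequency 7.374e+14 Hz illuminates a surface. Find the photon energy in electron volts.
3.0496 eV

Using E = hf:

E = hf = (6.626×10⁻³⁴ J·s)(7.374e+14 Hz)
E = 3.0496 eV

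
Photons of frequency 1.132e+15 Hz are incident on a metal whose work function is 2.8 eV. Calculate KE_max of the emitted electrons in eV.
1.8816 eV

Using Einstein's photoelectric equation: KE_max = hf - φ

First, calculate the photon energy:
E_photon = hf = (6.626×10⁻³⁴ J·s)(1.132e+15 Hz)
E_photon = 4.6816 eV

Then, the maximum kinetic energy:
KE_max = E_photon - φ = 4.6816 eV - 2.8 eV = 1.8816 eV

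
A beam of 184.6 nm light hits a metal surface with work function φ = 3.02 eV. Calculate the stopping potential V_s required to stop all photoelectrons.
3.6964 V

The stopping potential V_s satisfies: eV_s = KE_max

First, find KE_max using Einstein's equation:
E_photon = hc/λ = 6.7164 eV
KE_max = E_photon - φ = 6.7164 - 3.02 = 3.6964 eV

Since eV_s = KE_max:
V_s = KE_max/e = 3.6964 V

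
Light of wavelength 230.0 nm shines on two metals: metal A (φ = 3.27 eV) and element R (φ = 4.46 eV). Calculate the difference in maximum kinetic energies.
1.1900 eV

Using KE_max = hc/λ - φ for each metal:

Photon energy: E = hc/λ = 5.3906 eV

For metal A (φ₁ = 3.27 eV):
KE₁ = E - φ₁ = 5.3906 - 3.27 = 2.1206 eV

For element R (φ₂ = 4.46 eV):
KE₂ = E - φ₂ = 5.3906 - 4.46 = 0.9306 eV

Difference:
ΔKE = KE₁ - KE₂ = 2.1206 - 0.9306 = 1.1900 eV

Note: The difference equals the difference in work functions: 4.46 - 3.27 = 1.19 eV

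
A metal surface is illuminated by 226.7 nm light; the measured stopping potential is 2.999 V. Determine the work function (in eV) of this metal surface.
2.47 eV

The stopping potential gives the maximum kinetic energy: KE_max = eV_s = 2.999 eV

From Einstein's photoelectric equation: KE_max = hc/λ - φ
Rearranging: φ = hc/λ - KE_max

Calculate photon energy:
E_photon = hc/λ = (6.626×10⁻³⁴ J·s)(3×10⁸ m/s) / (226.7×10⁻⁹ m) = 5.4691 eV

Therefore:
φ = 5.4691 - 2.999 = 2.47 eV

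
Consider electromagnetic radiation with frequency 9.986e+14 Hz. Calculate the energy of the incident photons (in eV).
4.1299 eV

Using E = hf:

E = hf = (6.626×10⁻³⁴ J·s)(9.986e+14 Hz)
E = 4.1299 eV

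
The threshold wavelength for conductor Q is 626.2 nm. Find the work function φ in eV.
1.98 eV

At the threshold wavelength, photon energy equals work function:
φ = hc/λ₀

Calculating:
φ = (6.626×10⁻³⁴ J·s)(3×10⁸ m/s) / (626.2×10⁻⁹ m)
φ = 1.98 eV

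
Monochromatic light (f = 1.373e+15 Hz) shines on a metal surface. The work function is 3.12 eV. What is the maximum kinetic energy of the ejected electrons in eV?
2.5583 eV

Using Einstein's photoelectric equation: KE_max = hf - φ

First, calculate the photon energy:
E_photon = hf = (6.626×10⁻³⁴ J·s)(1.373e+15 Hz)
E_photon = 5.6783 eV

Then, the maximum kinetic energy:
KE_max = E_photon - φ = 5.6783 eV - 3.12 eV = 2.5583 eV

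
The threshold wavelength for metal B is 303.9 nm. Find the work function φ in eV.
4.08 eV

At the threshold wavelength, photon energy equals work function:
φ = hc/λ₀

Calculating:
φ = (6.626×10⁻³⁴ J·s)(3×10⁸ m/s) / (303.9×10⁻⁹ m)
φ = 4.08 eV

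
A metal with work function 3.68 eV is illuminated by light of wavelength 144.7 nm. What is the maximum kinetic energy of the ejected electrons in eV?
4.8884 eV

Using Einstein's photoelectric equation: KE_max = hf - φ = hc/λ - φ

First, calculate the photon energy:
E_photon = hc/λ = (6.626×10⁻³⁴ J·s)(3×10⁸ m/s) / (144.7×10⁻⁹ m)
E_photon = 8.5684 eV

Then, the maximum kinetic energy:
KE_max = E_photon - φ = 8.5684 eV - 3.68 eV = 4.8884 eV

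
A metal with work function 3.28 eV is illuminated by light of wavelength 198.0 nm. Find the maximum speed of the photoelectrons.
1.0242e+06 m/s

First, find the maximum kinetic energy:
E_photon = hc/λ = 6.2618 eV
KE_max = E_photon - φ = 6.2618 - 3.28 = 2.9818 eV

Convert to Joules: KE_max = 2.9818 × 1.602×10⁻¹⁹ J = 4.7774e-19 J

Then use KE = ½mv² to find velocity:
v = √(2·KE/m) = √(2 × 4.7774e-19 J / 9.109e-31 kg)
v = 1.0242e+06 m/s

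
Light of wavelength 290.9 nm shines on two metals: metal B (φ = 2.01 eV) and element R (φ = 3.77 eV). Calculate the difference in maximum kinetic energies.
1.7600 eV

Using KE_max = hc/λ - φ for each metal:

Photon energy: E = hc/λ = 4.2621 eV

For metal B (φ₁ = 2.01 eV):
KE₁ = E - φ₁ = 4.2621 - 2.01 = 2.2521 eV

For element R (φ₂ = 3.77 eV):
KE₂ = E - φ₂ = 4.2621 - 3.77 = 0.4921 eV

Difference:
ΔKE = KE₁ - KE₂ = 2.2521 - 0.4921 = 1.7600 eV

Note: The difference equals the difference in work functions: 3.77 - 2.01 = 1.76 eV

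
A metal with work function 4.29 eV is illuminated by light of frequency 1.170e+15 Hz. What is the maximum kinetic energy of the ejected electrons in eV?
0.5487 eV

Using Einstein's photoelectric equation: KE_max = hf - φ

First, calculate the photon energy:
E_photon = hf = (6.626×10⁻³⁴ J·s)(1.170e+15 Hz)
E_photon = 4.8387 eV

Then, the maximum kinetic energy:
KE_max = E_photon - φ = 4.8387 eV - 4.29 eV = 0.5487 eV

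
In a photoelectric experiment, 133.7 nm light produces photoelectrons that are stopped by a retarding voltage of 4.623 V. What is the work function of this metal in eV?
4.65 eV

The stopping potential gives the maximum kinetic energy: KE_max = eV_s = 4.623 eV

From Einstein's photoelectric equation: KE_max = hc/λ - φ
Rearranging: φ = hc/λ - KE_max

Calculate photon energy:
E_photon = hc/λ = (6.626×10⁻³⁴ J·s)(3×10⁸ m/s) / (133.7×10⁻⁹ m) = 9.2733 eV

Therefore:
φ = 9.2733 - 4.623 = 4.65 eV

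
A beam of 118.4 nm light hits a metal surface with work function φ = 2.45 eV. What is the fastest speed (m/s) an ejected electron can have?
1.6798e+06 m/s

First, find the maximum kinetic energy:
E_photon = hc/λ = 10.4716 eV
KE_max = E_photon - φ = 10.4716 - 2.45 = 8.0216 eV

Convert to Joules: KE_max = 8.0216 × 1.602×10⁻¹⁹ J = 1.2852e-18 J

Then use KE = ½mv² to find velocity:
v = √(2·KE/m) = √(2 × 1.2852e-18 J / 9.109e-31 kg)
v = 1.6798e+06 m/s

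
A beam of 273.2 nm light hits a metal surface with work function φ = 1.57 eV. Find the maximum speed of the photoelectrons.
1.0218e+06 m/s

First, find the maximum kinetic energy:
E_photon = hc/λ = 4.5382 eV
KE_max = E_photon - φ = 4.5382 - 1.57 = 2.9682 eV

Convert to Joules: KE_max = 2.9682 × 1.602×10⁻¹⁹ J = 4.7556e-19 J

Then use KE = ½mv² to find velocity:
v = √(2·KE/m) = √(2 × 4.7556e-19 J / 9.109e-31 kg)
v = 1.0218e+06 m/s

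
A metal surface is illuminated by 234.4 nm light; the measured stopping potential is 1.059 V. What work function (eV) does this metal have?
4.23 eV

The stopping potential gives the maximum kinetic energy: KE_max = eV_s = 1.059 eV

From Einstein's photoelectric equation: KE_max = hc/λ - φ
Rearranging: φ = hc/λ - KE_max

Calculate photon energy:
E_photon = hc/λ = (6.626×10⁻³⁴ J·s)(3×10⁸ m/s) / (234.4×10⁻⁹ m) = 5.2894 eV

Therefore:
φ = 5.2894 - 1.059 = 4.23 eV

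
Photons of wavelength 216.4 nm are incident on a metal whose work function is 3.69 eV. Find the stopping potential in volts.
2.0394 V

The stopping potential V_s satisfies: eV_s = KE_max

First, find KE_max using Einstein's equation:
E_photon = hc/λ = 5.7294 eV
KE_max = E_photon - φ = 5.7294 - 3.69 = 2.0394 eV

Since eV_s = KE_max:
V_s = KE_max/e = 2.0394 V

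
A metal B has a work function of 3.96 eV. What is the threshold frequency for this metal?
9.5752e+14 Hz

The threshold frequency is when the photon energy equals the work function:
hf₀ = φ

Solving for f₀:
f₀ = φ/h = (3.96 eV × 1.602×10⁻¹⁹ J/eV) / (6.626×10⁻³⁴ J·s)
f₀ = 9.5752e+14 Hz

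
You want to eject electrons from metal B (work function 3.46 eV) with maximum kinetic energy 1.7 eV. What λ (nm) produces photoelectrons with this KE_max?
240.28 nm

From Einstein's equation: KE_max = hc/λ - φ

Rearranging for λ:
hc/λ = KE_max + φ
λ = hc/(KE_max + φ)

Required photon energy:
E_photon = KE_max + φ = 1.7 + 3.46 = 5.16 eV

Required wavelength:
λ = hc/E_photon = (6.626×10⁻³⁴)(3×10⁸) / (5.16 × 1.602×10⁻¹⁹)
λ = 240.28 nm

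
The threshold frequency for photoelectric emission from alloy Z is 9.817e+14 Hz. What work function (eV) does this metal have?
4.06 eV

At the threshold frequency, photon energy equals work function:
φ = hf₀

Calculating:
φ = (6.626×10⁻³⁴ J·s)(9.817e+14 Hz)
φ = 4.06 eV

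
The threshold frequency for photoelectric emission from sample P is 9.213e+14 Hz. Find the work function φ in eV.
3.81 eV

At the threshold frequency, photon energy equals work function:
φ = hf₀

Calculating:
φ = (6.626×10⁻³⁴ J·s)(9.213e+14 Hz)
φ = 3.81 eV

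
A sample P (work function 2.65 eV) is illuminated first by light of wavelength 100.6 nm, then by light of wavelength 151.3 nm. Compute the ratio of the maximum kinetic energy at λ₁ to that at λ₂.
1.7448

Using Einstein's equation: KE_max = hc/λ - φ

For λ₁ = 100.6 nm:
E₁ = hc/λ₁ = 12.3245 eV
KE₁ = E₁ - φ = 12.3245 - 2.65 = 9.6745 eV

For λ₂ = 151.3 nm:
E₂ = hc/λ₂ = 8.1946 eV
KE₂ = E₂ - φ = 8.1946 - 2.65 = 5.5446 eV

Ratio: KE₁/KE₂ = 9.6745/5.5446 = 1.7448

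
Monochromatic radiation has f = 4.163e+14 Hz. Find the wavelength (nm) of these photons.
720.14 nm

Using the wave equation: c = fλ

Solving for wavelength:
λ = c/f = (3×10⁸ m/s) / (4.163e+14 Hz)
λ = 720.14 nm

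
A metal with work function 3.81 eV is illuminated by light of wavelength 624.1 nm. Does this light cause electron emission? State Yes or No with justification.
No

For photoemission, the photon energy must exceed the work function.

Photon energy: E = hc/λ = 1.9866 eV
Work function: φ = 3.81 eV

Since E_photon (1.9866 eV) < φ (3.81 eV), photoemission will NOT occur.
The threshold wavelength is λ₀ = hc/φ = 325.4 nm.
Since 624.1 nm > 325.4 nm, the photons lack sufficient energy.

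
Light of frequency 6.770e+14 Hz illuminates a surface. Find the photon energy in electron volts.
2.7998 eV

Using E = hf:

E = hf = (6.626×10⁻³⁴ J·s)(6.770e+14 Hz)
E = 2.7998 eV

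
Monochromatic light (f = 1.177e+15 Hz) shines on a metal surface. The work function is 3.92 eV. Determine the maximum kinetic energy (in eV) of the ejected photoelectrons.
0.9477 eV

Using Einstein's photoelectric equation: KE_max = hf - φ

First, calculate the photon energy:
E_photon = hf = (6.626×10⁻³⁴ J·s)(1.177e+15 Hz)
E_photon = 4.8677 eV

Then, the maximum kinetic energy:
KE_max = E_photon - φ = 4.8677 eV - 3.92 eV = 0.9477 eV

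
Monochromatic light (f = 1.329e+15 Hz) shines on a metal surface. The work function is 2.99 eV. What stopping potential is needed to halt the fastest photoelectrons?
2.5063 V

The stopping potential V_s satisfies: eV_s = KE_max

First, find KE_max using Einstein's equation:
E_photon = hf = (6.626×10⁻³⁴ J·s)(1.329e+15 Hz) = 5.4963 eV
KE_max = E_photon - φ = 5.4963 - 2.99 = 2.5063 eV

Since eV_s = KE_max:
V_s = KE_max/e = 2.5063 V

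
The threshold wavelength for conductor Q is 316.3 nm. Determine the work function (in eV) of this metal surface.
3.92 eV

At the threshold wavelength, photon energy equals work function:
φ = hc/λ₀

Calculating:
φ = (6.626×10⁻³⁴ J·s)(3×10⁸ m/s) / (316.3×10⁻⁹ m)
φ = 3.92 eV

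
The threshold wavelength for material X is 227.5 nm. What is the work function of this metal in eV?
5.45 eV

At the threshold wavelength, photon energy equals work function:
φ = hc/λ₀

Calculating:
φ = (6.626×10⁻³⁴ J·s)(3×10⁸ m/s) / (227.5×10⁻⁹ m)
φ = 5.45 eV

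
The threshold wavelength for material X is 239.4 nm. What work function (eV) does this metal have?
5.18 eV

At the threshold wavelength, photon energy equals work function:
φ = hc/λ₀

Calculating:
φ = (6.626×10⁻³⁴ J·s)(3×10⁸ m/s) / (239.4×10⁻⁹ m)
φ = 5.18 eV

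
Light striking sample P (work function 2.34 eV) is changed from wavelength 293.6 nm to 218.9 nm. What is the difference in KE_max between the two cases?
1.4411 eV

Using Einstein's equation: KE_max = hc/λ - φ

For λ₁ = 293.6 nm:
KE₁ = hc/λ₁ - φ = 4.2229 - 2.34 = 1.8829 eV

For λ₂ = 218.9 nm:
KE₂ = hc/λ₂ - φ = 5.6640 - 2.34 = 3.3240 eV

Change in KE:
ΔKE = KE₂ - KE₁ = 3.3240 - 1.8829 = 1.4411 eV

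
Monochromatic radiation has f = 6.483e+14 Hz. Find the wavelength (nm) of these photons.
462.43 nm

Using the wave equation: c = fλ

Solving for wavelength:
λ = c/f = (3×10⁸ m/s) / (6.483e+14 Hz)
λ = 462.43 nm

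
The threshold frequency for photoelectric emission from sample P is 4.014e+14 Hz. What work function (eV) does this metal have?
1.66 eV

At the threshold frequency, photon energy equals work function:
φ = hf₀

Calculating:
φ = (6.626×10⁻³⁴ J·s)(4.014e+14 Hz)
φ = 1.66 eV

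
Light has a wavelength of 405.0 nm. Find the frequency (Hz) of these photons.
7.4023e+14 Hz

Using the wave equation: c = fλ

Solving for frequency:
f = c/λ = (3×10⁸ m/s) / (405.0×10⁻⁹ m)
f = 7.4023e+14 Hz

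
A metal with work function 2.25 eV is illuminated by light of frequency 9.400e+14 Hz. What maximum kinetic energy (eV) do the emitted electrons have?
1.6375 eV

Using Einstein's photoelectric equation: KE_max = hf - φ

First, calculate the photon energy:
E_photon = hf = (6.626×10⁻³⁴ J·s)(9.400e+14 Hz)
E_photon = 3.8875 eV

Then, the maximum kinetic energy:
KE_max = E_photon - φ = 3.8875 eV - 2.25 eV = 1.6375 eV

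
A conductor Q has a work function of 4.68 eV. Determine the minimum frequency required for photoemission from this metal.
1.1316e+15 Hz

The threshold frequency is when the photon energy equals the work function:
hf₀ = φ

Solving for f₀:
f₀ = φ/h = (4.68 eV × 1.602×10⁻¹⁹ J/eV) / (6.626×10⁻³⁴ J·s)
f₀ = 1.1316e+15 Hz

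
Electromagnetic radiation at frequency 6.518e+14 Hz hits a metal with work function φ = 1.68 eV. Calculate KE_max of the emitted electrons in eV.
1.0156 eV

Using Einstein's photoelectric equation: KE_max = hf - φ

First, calculate the photon energy:
E_photon = hf = (6.626×10⁻³⁴ J·s)(6.518e+14 Hz)
E_photon = 2.6956 eV

Then, the maximum kinetic energy:
KE_max = E_photon - φ = 2.6956 eV - 1.68 eV = 1.0156 eV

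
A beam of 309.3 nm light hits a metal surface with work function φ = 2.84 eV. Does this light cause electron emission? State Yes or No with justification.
Yes

For photoemission, the photon energy must exceed the work function.

Photon energy: E = hc/λ = 4.0085 eV
Work function: φ = 2.84 eV

Since E_photon (4.0085 eV) > φ (2.84 eV), photoemission WILL occur.
The threshold wavelength is λ₀ = hc/φ = 436.6 nm.
Since 309.3 nm < 436.6 nm, the light has sufficient energy.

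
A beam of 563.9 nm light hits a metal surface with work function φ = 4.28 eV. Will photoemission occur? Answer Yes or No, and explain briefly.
No

For photoemission, the photon energy must exceed the work function.

Photon energy: E = hc/λ = 2.1987 eV
Work function: φ = 4.28 eV

Since E_photon (2.1987 eV) < φ (4.28 eV), photoemission will NOT occur.
The threshold wavelength is λ₀ = hc/φ = 289.7 nm.
Since 563.9 nm > 289.7 nm, the photons lack sufficient energy.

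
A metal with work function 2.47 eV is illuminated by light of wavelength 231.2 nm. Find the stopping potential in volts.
2.8926 V

The stopping potential V_s satisfies: eV_s = KE_max

First, find KE_max using Einstein's equation:
E_photon = hc/λ = 5.3626 eV
KE_max = E_photon - φ = 5.3626 - 2.47 = 2.8926 eV

Since eV_s = KE_max:
V_s = KE_max/e = 2.8926 V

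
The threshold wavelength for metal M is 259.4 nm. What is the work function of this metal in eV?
4.78 eV

At the threshold wavelength, photon energy equals work function:
φ = hc/λ₀

Calculating:
φ = (6.626×10⁻³⁴ J·s)(3×10⁸ m/s) / (259.4×10⁻⁹ m)
φ = 4.78 eV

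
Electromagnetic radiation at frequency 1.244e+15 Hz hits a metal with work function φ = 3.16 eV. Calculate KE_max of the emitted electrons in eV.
1.9848 eV

Using Einstein's photoelectric equation: KE_max = hf - φ

First, calculate the photon energy:
E_photon = hf = (6.626×10⁻³⁴ J·s)(1.244e+15 Hz)
E_photon = 5.1448 eV

Then, the maximum kinetic energy:
KE_max = E_photon - φ = 5.1448 eV - 3.16 eV = 1.9848 eV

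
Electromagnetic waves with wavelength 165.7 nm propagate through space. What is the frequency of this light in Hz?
1.8092e+15 Hz

Using the wave equation: c = fλ

Solving for frequency:
f = c/λ = (3×10⁸ m/s) / (165.7×10⁻⁹ m)
f = 1.8092e+15 Hz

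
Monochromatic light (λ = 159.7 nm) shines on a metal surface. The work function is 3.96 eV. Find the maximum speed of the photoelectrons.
1.1567e+06 m/s

First, find the maximum kinetic energy:
E_photon = hc/λ = 7.7636 eV
KE_max = E_photon - φ = 7.7636 - 3.96 = 3.8036 eV

Convert to Joules: KE_max = 3.8036 × 1.602×10⁻¹⁹ J = 6.0940e-19 J

Then use KE = ½mv² to find velocity:
v = √(2·KE/m) = √(2 × 6.0940e-19 J / 9.109e-31 kg)
v = 1.1567e+06 m/s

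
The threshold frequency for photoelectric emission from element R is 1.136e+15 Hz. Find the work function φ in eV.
4.70 eV

At the threshold frequency, photon energy equals work function:
φ = hf₀

Calculating:
φ = (6.626×10⁻³⁴ J·s)(1.136e+15 Hz)
φ = 4.70 eV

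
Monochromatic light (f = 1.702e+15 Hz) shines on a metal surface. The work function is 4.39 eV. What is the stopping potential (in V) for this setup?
2.6489 V

The stopping potential V_s satisfies: eV_s = KE_max

First, find KE_max using Einstein's equation:
E_photon = hf = (6.626×10⁻³⁴ J·s)(1.702e+15 Hz) = 7.0389 eV
KE_max = E_photon - φ = 7.0389 - 4.39 = 2.6489 eV

Since eV_s = KE_max:
V_s = KE_max/e = 2.6489 V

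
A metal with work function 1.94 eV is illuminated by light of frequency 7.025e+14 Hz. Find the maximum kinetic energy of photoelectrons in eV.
0.9653 eV

Using Einstein's photoelectric equation: KE_max = hf - φ

First, calculate the photon energy:
E_photon = hf = (6.626×10⁻³⁴ J·s)(7.025e+14 Hz)
E_photon = 2.9053 eV

Then, the maximum kinetic energy:
KE_max = E_photon - φ = 2.9053 eV - 1.94 eV = 0.9653 eV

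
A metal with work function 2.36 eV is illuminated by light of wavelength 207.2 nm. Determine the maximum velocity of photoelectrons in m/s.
1.1290e+06 m/s

First, find the maximum kinetic energy:
E_photon = hc/λ = 5.9838 eV
KE_max = E_photon - φ = 5.9838 - 2.36 = 3.6238 eV

Convert to Joules: KE_max = 3.6238 × 1.602×10⁻¹⁹ J = 5.8060e-19 J

Then use KE = ½mv² to find velocity:
v = √(2·KE/m) = √(2 × 5.8060e-19 J / 9.109e-31 kg)
v = 1.1290e+06 m/s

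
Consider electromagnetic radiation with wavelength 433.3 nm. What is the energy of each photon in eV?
2.8614 eV

Using E = hf = hc/λ:

E = hc/λ = (6.626×10⁻³⁴ J·s)(3×10⁸ m/s) / (433.3×10⁻⁹ m)
E = 2.8614 eV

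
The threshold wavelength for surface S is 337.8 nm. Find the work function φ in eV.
3.67 eV

At the threshold wavelength, photon energy equals work function:
φ = hc/λ₀

Calculating:
φ = (6.626×10⁻³⁴ J·s)(3×10⁸ m/s) / (337.8×10⁻⁹ m)
φ = 3.67 eV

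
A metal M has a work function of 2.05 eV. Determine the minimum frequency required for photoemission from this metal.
4.9569e+14 Hz

The threshold frequency is when the photon energy equals the work function:
hf₀ = φ

Solving for f₀:
f₀ = φ/h = (2.05 eV × 1.602×10⁻¹⁹ J/eV) / (6.626×10⁻³⁴ J·s)
f₀ = 4.9569e+14 Hz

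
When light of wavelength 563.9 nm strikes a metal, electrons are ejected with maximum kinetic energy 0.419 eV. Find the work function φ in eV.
1.78 eV

From Einstein's photoelectric equation: KE_max = hf - φ = hc/λ - φ

Rearranging for φ:
φ = hc/λ - KE_max

Calculate photon energy:
E_photon = hc/λ = 2.1987 eV

Therefore:
φ = 2.1987 - 0.419 = 1.78 eV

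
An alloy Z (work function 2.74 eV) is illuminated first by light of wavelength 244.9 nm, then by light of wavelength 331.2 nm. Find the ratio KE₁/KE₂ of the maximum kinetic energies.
2.3146

Using Einstein's equation: KE_max = hc/λ - φ

For λ₁ = 244.9 nm:
E₁ = hc/λ₁ = 5.0626 eV
KE₁ = E₁ - φ = 5.0626 - 2.74 = 2.3226 eV

For λ₂ = 331.2 nm:
E₂ = hc/λ₂ = 3.7435 eV
KE₂ = E₂ - φ = 3.7435 - 2.74 = 1.0035 eV

Ratio: KE₁/KE₂ = 2.3226/1.0035 = 2.3146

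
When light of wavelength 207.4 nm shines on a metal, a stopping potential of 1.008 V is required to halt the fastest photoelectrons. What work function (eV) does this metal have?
4.97 eV

The stopping potential gives the maximum kinetic energy: KE_max = eV_s = 1.008 eV

From Einstein's photoelectric equation: KE_max = hc/λ - φ
Rearranging: φ = hc/λ - KE_max

Calculate photon energy:
E_photon = hc/λ = (6.626×10⁻³⁴ J·s)(3×10⁸ m/s) / (207.4×10⁻⁹ m) = 5.9780 eV

Therefore:
φ = 5.9780 - 1.008 = 4.97 eV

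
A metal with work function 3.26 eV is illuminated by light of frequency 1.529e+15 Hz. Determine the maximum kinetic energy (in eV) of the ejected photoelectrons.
3.0634 eV

Using Einstein's photoelectric equation: KE_max = hf - φ

First, calculate the photon energy:
E_photon = hf = (6.626×10⁻³⁴ J·s)(1.529e+15 Hz)
E_photon = 6.3234 eV

Then, the maximum kinetic energy:
KE_max = E_photon - φ = 6.3234 eV - 3.26 eV = 3.0634 eV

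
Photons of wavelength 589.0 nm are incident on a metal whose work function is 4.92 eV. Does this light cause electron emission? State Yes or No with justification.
No

For photoemission, the photon energy must exceed the work function.

Photon energy: E = hc/λ = 2.1050 eV
Work function: φ = 4.92 eV

Since E_photon (2.1050 eV) < φ (4.92 eV), photoemission will NOT occur.
The threshold wavelength is λ₀ = hc/φ = 252.0 nm.
Since 589.0 nm > 252.0 nm, the photons lack sufficient energy.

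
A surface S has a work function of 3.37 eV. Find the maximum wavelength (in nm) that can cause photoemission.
367.91 nm

The threshold wavelength is when the photon energy equals the work function:
hc/λ₀ = φ

Solving for λ₀:
λ₀ = hc/φ = (6.626×10⁻³⁴ J·s)(3×10⁸ m/s) / (3.37 eV × 1.602×10⁻¹⁹ J/eV)
λ₀ = 367.91 nm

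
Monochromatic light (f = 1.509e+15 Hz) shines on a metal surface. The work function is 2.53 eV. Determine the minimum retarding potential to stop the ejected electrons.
3.7107 V

The stopping potential V_s satisfies: eV_s = KE_max

First, find KE_max using Einstein's equation:
E_photon = hf = (6.626×10⁻³⁴ J·s)(1.509e+15 Hz) = 6.2407 eV
KE_max = E_photon - φ = 6.2407 - 2.53 = 3.7107 eV

Since eV_s = KE_max:
V_s = KE_max/e = 3.7107 V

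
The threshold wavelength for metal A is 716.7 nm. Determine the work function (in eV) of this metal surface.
1.73 eV

At the threshold wavelength, photon energy equals work function:
φ = hc/λ₀

Calculating:
φ = (6.626×10⁻³⁴ J·s)(3×10⁸ m/s) / (716.7×10⁻⁹ m)
φ = 1.73 eV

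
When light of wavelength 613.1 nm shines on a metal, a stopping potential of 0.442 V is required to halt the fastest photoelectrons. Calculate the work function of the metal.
1.58 eV

The stopping potential gives the maximum kinetic energy: KE_max = eV_s = 0.442 eV

From Einstein's photoelectric equation: KE_max = hc/λ - φ
Rearranging: φ = hc/λ - KE_max

Calculate photon energy:
E_photon = hc/λ = (6.626×10⁻³⁴ J·s)(3×10⁸ m/s) / (613.1×10⁻⁹ m) = 2.0223 eV

Therefore:
φ = 2.0223 - 0.442 = 1.58 eV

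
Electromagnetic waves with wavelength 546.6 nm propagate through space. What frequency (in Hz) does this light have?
5.4847e+14 Hz

Using the wave equation: c = fλ

Solving for frequency:
f = c/λ = (3×10⁸ m/s) / (546.6×10⁻⁹ m)
f = 5.4847e+14 Hz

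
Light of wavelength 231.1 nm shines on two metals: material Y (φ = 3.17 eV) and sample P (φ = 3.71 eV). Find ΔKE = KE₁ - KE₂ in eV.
0.5400 eV

Using KE_max = hc/λ - φ for each metal:

Photon energy: E = hc/λ = 5.3650 eV

For material Y (φ₁ = 3.17 eV):
KE₁ = E - φ₁ = 5.3650 - 3.17 = 2.1950 eV

For sample P (φ₂ = 3.71 eV):
KE₂ = E - φ₂ = 5.3650 - 3.71 = 1.6550 eV

Difference:
ΔKE = KE₁ - KE₂ = 2.1950 - 1.6550 = 0.5400 eV

Note: The difference equals the difference in work functions: 3.71 - 3.17 = 0.54 eV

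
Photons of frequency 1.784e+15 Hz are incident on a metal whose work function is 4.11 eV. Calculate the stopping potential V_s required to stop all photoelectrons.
3.2680 V

The stopping potential V_s satisfies: eV_s = KE_max

First, find KE_max using Einstein's equation:
E_photon = hf = (6.626×10⁻³⁴ J·s)(1.784e+15 Hz) = 7.3780 eV
KE_max = E_photon - φ = 7.3780 - 4.11 = 3.2680 eV

Since eV_s = KE_max:
V_s = KE_max/e = 3.2680 V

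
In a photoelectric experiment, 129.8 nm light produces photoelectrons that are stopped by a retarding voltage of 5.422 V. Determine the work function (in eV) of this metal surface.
4.13 eV

The stopping potential gives the maximum kinetic energy: KE_max = eV_s = 5.422 eV

From Einstein's photoelectric equation: KE_max = hc/λ - φ
Rearranging: φ = hc/λ - KE_max

Calculate photon energy:
E_photon = hc/λ = (6.626×10⁻³⁴ J·s)(3×10⁸ m/s) / (129.8×10⁻⁹ m) = 9.5519 eV

Therefore:
φ = 9.5519 - 5.422 = 4.13 eV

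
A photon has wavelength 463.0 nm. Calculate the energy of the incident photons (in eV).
2.6778 eV

Using E = hf = hc/λ:

E = hc/λ = (6.626×10⁻³⁴ J·s)(3×10⁸ m/s) / (463.0×10⁻⁹ m)
E = 2.6778 eV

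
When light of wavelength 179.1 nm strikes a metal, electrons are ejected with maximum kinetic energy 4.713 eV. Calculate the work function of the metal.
2.21 eV

From Einstein's photoelectric equation: KE_max = hf - φ = hc/λ - φ

Rearranging for φ:
φ = hc/λ - KE_max

Calculate photon energy:
E_photon = hc/λ = 6.9226 eV

Therefore:
φ = 6.9226 - 4.713 = 2.21 eV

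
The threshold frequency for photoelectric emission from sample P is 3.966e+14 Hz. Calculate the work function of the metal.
1.64 eV

At the threshold frequency, photon energy equals work function:
φ = hf₀

Calculating:
φ = (6.626×10⁻³⁴ J·s)(3.966e+14 Hz)
φ = 1.64 eV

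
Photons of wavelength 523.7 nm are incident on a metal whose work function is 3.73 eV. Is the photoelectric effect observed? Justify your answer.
No

For photoemission, the photon energy must exceed the work function.

Photon energy: E = hc/λ = 2.3675 eV
Work function: φ = 3.73 eV

Since E_photon (2.3675 eV) < φ (3.73 eV), photoemission will NOT occur.
The threshold wavelength is λ₀ = hc/φ = 332.4 nm.
Since 523.7 nm > 332.4 nm, the photons lack sufficient energy.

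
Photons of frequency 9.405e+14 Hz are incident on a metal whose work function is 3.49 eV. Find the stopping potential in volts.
0.3996 V

The stopping potential V_s satisfies: eV_s = KE_max

First, find KE_max using Einstein's equation:
E_photon = hf = (6.626×10⁻³⁴ J·s)(9.405e+14 Hz) = 3.8896 eV
KE_max = E_photon - φ = 3.8896 - 3.49 = 0.3996 eV

Since eV_s = KE_max:
V_s = KE_max/e = 0.3996 V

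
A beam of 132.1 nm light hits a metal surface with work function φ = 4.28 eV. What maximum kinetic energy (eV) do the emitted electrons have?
5.1056 eV

Using Einstein's photoelectric equation: KE_max = hf - φ = hc/λ - φ

First, calculate the photon energy:
E_photon = hc/λ = (6.626×10⁻³⁴ J·s)(3×10⁸ m/s) / (132.1×10⁻⁹ m)
E_photon = 9.3856 eV

Then, the maximum kinetic energy:
KE_max = E_photon - φ = 9.3856 eV - 4.28 eV = 5.1056 eV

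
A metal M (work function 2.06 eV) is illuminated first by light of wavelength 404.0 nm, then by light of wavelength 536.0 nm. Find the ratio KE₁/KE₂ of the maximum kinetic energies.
3.9856

Using Einstein's equation: KE_max = hc/λ - φ

For λ₁ = 404.0 nm:
E₁ = hc/λ₁ = 3.0689 eV
KE₁ = E₁ - φ = 3.0689 - 2.06 = 1.0089 eV

For λ₂ = 536.0 nm:
E₂ = hc/λ₂ = 2.3131 eV
KE₂ = E₂ - φ = 2.3131 - 2.06 = 0.2531 eV

Ratio: KE₁/KE₂ = 1.0089/0.2531 = 3.9856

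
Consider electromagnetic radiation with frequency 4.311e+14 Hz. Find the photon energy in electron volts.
1.7829 eV

Using E = hf:

E = hf = (6.626×10⁻³⁴ J·s)(4.311e+14 Hz)
E = 1.7829 eV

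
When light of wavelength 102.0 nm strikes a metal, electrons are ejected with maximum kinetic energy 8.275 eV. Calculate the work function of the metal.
3.88 eV

From Einstein's photoelectric equation: KE_max = hf - φ = hc/λ - φ

Rearranging for φ:
φ = hc/λ - KE_max

Calculate photon energy:
E_photon = hc/λ = 12.1553 eV

Therefore:
φ = 12.1553 - 8.275 = 3.88 eV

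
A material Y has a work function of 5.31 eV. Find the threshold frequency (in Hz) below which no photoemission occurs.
1.2840e+15 Hz

The threshold frequency is when the photon energy equals the work function:
hf₀ = φ

Solving for f₀:
f₀ = φ/h = (5.31 eV × 1.602×10⁻¹⁹ J/eV) / (6.626×10⁻³⁴ J·s)
f₀ = 1.2840e+15 Hz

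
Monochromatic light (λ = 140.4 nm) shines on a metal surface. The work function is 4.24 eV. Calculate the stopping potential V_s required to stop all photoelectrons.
4.5908 V

The stopping potential V_s satisfies: eV_s = KE_max

First, find KE_max using Einstein's equation:
E_photon = hc/λ = 8.8308 eV
KE_max = E_photon - φ = 8.8308 - 4.24 = 4.5908 eV

Since eV_s = KE_max:
V_s = KE_max/e = 4.5908 V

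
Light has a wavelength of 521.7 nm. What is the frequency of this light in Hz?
5.7465e+14 Hz

Using the wave equation: c = fλ

Solving for frequency:
f = c/λ = (3×10⁸ m/s) / (521.7×10⁻⁹ m)
f = 5.7465e+14 Hz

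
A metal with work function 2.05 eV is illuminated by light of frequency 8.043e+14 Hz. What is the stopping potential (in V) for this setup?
1.2763 V

The stopping potential V_s satisfies: eV_s = KE_max

First, find KE_max using Einstein's equation:
E_photon = hf = (6.626×10⁻³⁴ J·s)(8.043e+14 Hz) = 3.3263 eV
KE_max = E_photon - φ = 3.3263 - 2.05 = 1.2763 eV

Since eV_s = KE_max:
V_s = KE_max/e = 1.2763 V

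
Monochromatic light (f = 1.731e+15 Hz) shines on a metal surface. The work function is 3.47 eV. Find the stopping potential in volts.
3.6888 V

The stopping potential V_s satisfies: eV_s = KE_max

First, find KE_max using Einstein's equation:
E_photon = hf = (6.626×10⁻³⁴ J·s)(1.731e+15 Hz) = 7.1588 eV
KE_max = E_photon - φ = 7.1588 - 3.47 = 3.6888 eV

Since eV_s = KE_max:
V_s = KE_max/e = 3.6888 V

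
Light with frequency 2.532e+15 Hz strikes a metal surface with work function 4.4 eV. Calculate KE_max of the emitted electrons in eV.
6.0715 eV

Using Einstein's photoelectric equation: KE_max = hf - φ

First, calculate the photon energy:
E_photon = hf = (6.626×10⁻³⁴ J·s)(2.532e+15 Hz)
E_photon = 10.4715 eV

Then, the maximum kinetic energy:
KE_max = E_photon - φ = 10.4715 eV - 4.4 eV = 6.0715 eV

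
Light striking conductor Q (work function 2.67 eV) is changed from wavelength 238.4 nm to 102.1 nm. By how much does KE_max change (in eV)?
6.9427 eV

Using Einstein's equation: KE_max = hc/λ - φ

For λ₁ = 238.4 nm:
KE₁ = hc/λ₁ - φ = 5.2007 - 2.67 = 2.5307 eV

For λ₂ = 102.1 nm:
KE₂ = hc/λ₂ - φ = 12.1434 - 2.67 = 9.4734 eV

Change in KE:
ΔKE = KE₂ - KE₁ = 9.4734 - 2.5307 = 6.9427 eV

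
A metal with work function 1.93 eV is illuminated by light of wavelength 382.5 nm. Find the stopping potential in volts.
1.3114 V

The stopping potential V_s satisfies: eV_s = KE_max

First, find KE_max using Einstein's equation:
E_photon = hc/λ = 3.2414 eV
KE_max = E_photon - φ = 3.2414 - 1.93 = 1.3114 eV

Since eV_s = KE_max:
V_s = KE_max/e = 1.3114 V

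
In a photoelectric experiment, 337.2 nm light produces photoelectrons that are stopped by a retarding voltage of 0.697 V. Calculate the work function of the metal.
2.98 eV

The stopping potential gives the maximum kinetic energy: KE_max = eV_s = 0.697 eV

From Einstein's photoelectric equation: KE_max = hc/λ - φ
Rearranging: φ = hc/λ - KE_max

Calculate photon energy:
E_photon = hc/λ = (6.626×10⁻³⁴ J·s)(3×10⁸ m/s) / (337.2×10⁻⁹ m) = 3.6769 eV

Therefore:
φ = 3.6769 - 0.697 = 2.98 eV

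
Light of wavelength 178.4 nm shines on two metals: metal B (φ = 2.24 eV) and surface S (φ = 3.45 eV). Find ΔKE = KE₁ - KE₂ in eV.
1.2100 eV

Using KE_max = hc/λ - φ for each metal:

Photon energy: E = hc/λ = 6.9498 eV

For metal B (φ₁ = 2.24 eV):
KE₁ = E - φ₁ = 6.9498 - 2.24 = 4.7098 eV

For surface S (φ₂ = 3.45 eV):
KE₂ = E - φ₂ = 6.9498 - 3.45 = 3.4998 eV

Difference:
ΔKE = KE₁ - KE₂ = 4.7098 - 3.4998 = 1.2100 eV

Note: The difference equals the difference in work functions: 3.45 - 2.24 = 1.21 eV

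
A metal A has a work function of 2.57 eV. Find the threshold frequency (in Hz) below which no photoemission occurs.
6.2142e+14 Hz

The threshold frequency is when the photon energy equals the work function:
hf₀ = φ

Solving for f₀:
f₀ = φ/h = (2.57 eV × 1.602×10⁻¹⁹ J/eV) / (6.626×10⁻³⁴ J·s)
f₀ = 6.2142e+14 Hz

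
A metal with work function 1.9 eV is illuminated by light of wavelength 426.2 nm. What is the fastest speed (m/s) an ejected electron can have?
5.9578e+05 m/s

First, find the maximum kinetic energy:
E_photon = hc/λ = 2.9091 eV
KE_max = E_photon - φ = 2.9091 - 1.9 = 1.0091 eV

Convert to Joules: KE_max = 1.0091 × 1.602×10⁻¹⁹ J = 1.6167e-19 J

Then use KE = ½mv² to find velocity:
v = √(2·KE/m) = √(2 × 1.6167e-19 J / 9.109e-31 kg)
v = 5.9578e+05 m/s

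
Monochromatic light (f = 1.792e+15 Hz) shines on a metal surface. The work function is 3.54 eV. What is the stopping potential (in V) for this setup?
3.8711 V

The stopping potential V_s satisfies: eV_s = KE_max

First, find KE_max using Einstein's equation:
E_photon = hf = (6.626×10⁻³⁴ J·s)(1.792e+15 Hz) = 7.4111 eV
KE_max = E_photon - φ = 7.4111 - 3.54 = 3.8711 eV

Since eV_s = KE_max:
V_s = KE_max/e = 3.8711 V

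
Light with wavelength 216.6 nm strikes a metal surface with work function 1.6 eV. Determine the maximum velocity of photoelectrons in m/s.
1.2045e+06 m/s

First, find the maximum kinetic energy:
E_photon = hc/λ = 5.7241 eV
KE_max = E_photon - φ = 5.7241 - 1.6 = 4.1241 eV

Convert to Joules: KE_max = 4.1241 × 1.602×10⁻¹⁹ J = 6.6076e-19 J

Then use KE = ½mv² to find velocity:
v = √(2·KE/m) = √(2 × 6.6076e-19 J / 9.109e-31 kg)
v = 1.2045e+06 m/s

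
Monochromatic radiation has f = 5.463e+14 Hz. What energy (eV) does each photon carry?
2.2593 eV

Using E = hf:

E = hf = (6.626×10⁻³⁴ J·s)(5.463e+14 Hz)
E = 2.2593 eV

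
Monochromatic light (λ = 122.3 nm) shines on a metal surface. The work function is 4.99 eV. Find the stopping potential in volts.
5.1477 V

The stopping potential V_s satisfies: eV_s = KE_max

First, find KE_max using Einstein's equation:
E_photon = hc/λ = 10.1377 eV
KE_max = E_photon - φ = 10.1377 - 4.99 = 5.1477 eV

Since eV_s = KE_max:
V_s = KE_max/e = 5.1477 V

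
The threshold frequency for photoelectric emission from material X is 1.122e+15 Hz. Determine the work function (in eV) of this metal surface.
4.64 eV

At the threshold frequency, photon energy equals work function:
φ = hf₀

Calculating:
φ = (6.626×10⁻³⁴ J·s)(1.122e+15 Hz)
φ = 4.64 eV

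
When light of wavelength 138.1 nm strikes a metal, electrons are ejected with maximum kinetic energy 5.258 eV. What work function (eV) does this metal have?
3.72 eV

From Einstein's photoelectric equation: KE_max = hf - φ = hc/λ - φ

Rearranging for φ:
φ = hc/λ - KE_max

Calculate photon energy:
E_photon = hc/λ = 8.9779 eV

Therefore:
φ = 8.9779 - 5.258 = 3.72 eV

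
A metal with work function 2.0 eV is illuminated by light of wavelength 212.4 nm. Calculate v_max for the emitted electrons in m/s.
1.1618e+06 m/s

First, find the maximum kinetic energy:
E_photon = hc/λ = 5.8373 eV
KE_max = E_photon - φ = 5.8373 - 2.0 = 3.8373 eV

Convert to Joules: KE_max = 3.8373 × 1.602×10⁻¹⁹ J = 6.1480e-19 J

Then use KE = ½mv² to find velocity:
v = √(2·KE/m) = √(2 × 6.1480e-19 J / 9.109e-31 kg)
v = 1.1618e+06 m/s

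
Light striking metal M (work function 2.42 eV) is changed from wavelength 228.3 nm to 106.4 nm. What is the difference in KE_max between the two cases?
6.2219 eV

Using Einstein's equation: KE_max = hc/λ - φ

For λ₁ = 228.3 nm:
KE₁ = hc/λ₁ - φ = 5.4308 - 2.42 = 3.0108 eV

For λ₂ = 106.4 nm:
KE₂ = hc/λ₂ - φ = 11.6527 - 2.42 = 9.2327 eV

Change in KE:
ΔKE = KE₂ - KE₁ = 9.2327 - 3.0108 = 6.2219 eV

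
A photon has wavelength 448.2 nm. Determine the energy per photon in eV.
2.7663 eV

Using E = hf = hc/λ:

E = hc/λ = (6.626×10⁻³⁴ J·s)(3×10⁸ m/s) / (448.2×10⁻⁹ m)
E = 2.7663 eV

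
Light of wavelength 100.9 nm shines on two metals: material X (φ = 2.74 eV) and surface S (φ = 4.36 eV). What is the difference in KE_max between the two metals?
1.6200 eV

Using KE_max = hc/λ - φ for each metal:

Photon energy: E = hc/λ = 12.2878 eV

For material X (φ₁ = 2.74 eV):
KE₁ = E - φ₁ = 12.2878 - 2.74 = 9.5478 eV

For surface S (φ₂ = 4.36 eV):
KE₂ = E - φ₂ = 12.2878 - 4.36 = 7.9278 eV

Difference:
ΔKE = KE₁ - KE₂ = 9.5478 - 7.9278 = 1.6200 eV

Note: The difference equals the difference in work functions: 4.36 - 2.74 = 1.62 eV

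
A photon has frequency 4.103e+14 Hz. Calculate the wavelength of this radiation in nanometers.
730.67 nm

Using the wave equation: c = fλ

Solving for wavelength:
λ = c/f = (3×10⁸ m/s) / (4.103e+14 Hz)
λ = 730.67 nm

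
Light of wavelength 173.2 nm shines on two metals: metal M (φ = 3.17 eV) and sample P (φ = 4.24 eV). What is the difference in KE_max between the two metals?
1.0700 eV

Using KE_max = hc/λ - φ for each metal:

Photon energy: E = hc/λ = 7.1584 eV

For metal M (φ₁ = 3.17 eV):
KE₁ = E - φ₁ = 7.1584 - 3.17 = 3.9884 eV

For sample P (φ₂ = 4.24 eV):
KE₂ = E - φ₂ = 7.1584 - 4.24 = 2.9184 eV

Difference:
ΔKE = KE₁ - KE₂ = 3.9884 - 2.9184 = 1.0700 eV

Note: The difference equals the difference in work functions: 4.24 - 3.17 = 1.07 eV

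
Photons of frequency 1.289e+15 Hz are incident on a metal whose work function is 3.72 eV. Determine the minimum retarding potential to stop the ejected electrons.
1.6109 V

The stopping potential V_s satisfies: eV_s = KE_max

First, find KE_max using Einstein's equation:
E_photon = hf = (6.626×10⁻³⁴ J·s)(1.289e+15 Hz) = 5.3309 eV
KE_max = E_photon - φ = 5.3309 - 3.72 = 1.6109 eV

Since eV_s = KE_max:
V_s = KE_max/e = 1.6109 V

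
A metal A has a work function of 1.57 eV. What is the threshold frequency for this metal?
3.7962e+14 Hz

The threshold frequency is when the photon energy equals the work function:
hf₀ = φ

Solving for f₀:
f₀ = φ/h = (1.57 eV × 1.602×10⁻¹⁹ J/eV) / (6.626×10⁻³⁴ J·s)
f₀ = 3.7962e+14 Hz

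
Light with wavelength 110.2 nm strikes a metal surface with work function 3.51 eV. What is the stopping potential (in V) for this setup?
7.7408 V

The stopping potential V_s satisfies: eV_s = KE_max

First, find KE_max using Einstein's equation:
E_photon = hc/λ = 11.2508 eV
KE_max = E_photon - φ = 11.2508 - 3.51 = 7.7408 eV

Since eV_s = KE_max:
V_s = KE_max/e = 7.7408 V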